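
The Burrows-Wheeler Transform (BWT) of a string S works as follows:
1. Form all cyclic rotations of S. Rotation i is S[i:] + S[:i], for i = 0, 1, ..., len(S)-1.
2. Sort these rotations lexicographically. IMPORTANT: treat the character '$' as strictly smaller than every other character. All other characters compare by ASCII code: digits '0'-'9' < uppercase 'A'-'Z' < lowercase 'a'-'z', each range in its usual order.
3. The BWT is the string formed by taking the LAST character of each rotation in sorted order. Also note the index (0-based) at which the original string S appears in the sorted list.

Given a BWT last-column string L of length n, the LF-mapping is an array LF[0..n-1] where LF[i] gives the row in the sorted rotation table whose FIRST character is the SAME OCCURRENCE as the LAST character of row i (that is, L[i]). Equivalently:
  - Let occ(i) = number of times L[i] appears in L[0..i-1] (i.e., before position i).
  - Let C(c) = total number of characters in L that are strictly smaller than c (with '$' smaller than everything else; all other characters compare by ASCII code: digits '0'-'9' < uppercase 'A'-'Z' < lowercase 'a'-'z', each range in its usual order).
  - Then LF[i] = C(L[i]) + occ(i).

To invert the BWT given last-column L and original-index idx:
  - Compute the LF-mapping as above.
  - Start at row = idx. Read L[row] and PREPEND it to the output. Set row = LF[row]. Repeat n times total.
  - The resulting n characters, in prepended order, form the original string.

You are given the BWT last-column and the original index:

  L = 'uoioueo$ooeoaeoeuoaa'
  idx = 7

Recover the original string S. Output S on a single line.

Answer: eoooeooaoiaueeoauou$

Derivation:
LF mapping: 17 9 8 10 18 4 11 0 12 13 5 14 1 6 15 7 19 16 2 3
Walk LF starting at row 7, prepending L[row]:
  step 1: row=7, L[7]='$', prepend. Next row=LF[7]=0
  step 2: row=0, L[0]='u', prepend. Next row=LF[0]=17
  step 3: row=17, L[17]='o', prepend. Next row=LF[17]=16
  step 4: row=16, L[16]='u', prepend. Next row=LF[16]=19
  step 5: row=19, L[19]='a', prepend. Next row=LF[19]=3
  step 6: row=3, L[3]='o', prepend. Next row=LF[3]=10
  step 7: row=10, L[10]='e', prepend. Next row=LF[10]=5
  step 8: row=5, L[5]='e', prepend. Next row=LF[5]=4
  step 9: row=4, L[4]='u', prepend. Next row=LF[4]=18
  step 10: row=18, L[18]='a', prepend. Next row=LF[18]=2
  step 11: row=2, L[2]='i', prepend. Next row=LF[2]=8
  step 12: row=8, L[8]='o', prepend. Next row=LF[8]=12
  step 13: row=12, L[12]='a', prepend. Next row=LF[12]=1
  step 14: row=1, L[1]='o', prepend. Next row=LF[1]=9
  step 15: row=9, L[9]='o', prepend. Next row=LF[9]=13
  step 16: row=13, L[13]='e', prepend. Next row=LF[13]=6
  step 17: row=6, L[6]='o', prepend. Next row=LF[6]=11
  step 18: row=11, L[11]='o', prepend. Next row=LF[11]=14
  step 19: row=14, L[14]='o', prepend. Next row=LF[14]=15
  step 20: row=15, L[15]='e', prepend. Next row=LF[15]=7
Reversed output: eoooeooaoiaueeoauou$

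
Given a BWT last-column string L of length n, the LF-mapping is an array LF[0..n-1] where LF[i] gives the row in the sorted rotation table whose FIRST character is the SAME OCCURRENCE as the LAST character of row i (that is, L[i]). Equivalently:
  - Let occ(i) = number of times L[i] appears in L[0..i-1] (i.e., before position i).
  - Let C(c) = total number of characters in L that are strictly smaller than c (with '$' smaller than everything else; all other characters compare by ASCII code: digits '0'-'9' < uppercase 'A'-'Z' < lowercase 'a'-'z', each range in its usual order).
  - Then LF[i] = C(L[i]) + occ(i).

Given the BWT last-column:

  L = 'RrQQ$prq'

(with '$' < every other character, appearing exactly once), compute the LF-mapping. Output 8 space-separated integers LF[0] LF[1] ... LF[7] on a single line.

Char counts: '$':1, 'Q':2, 'R':1, 'p':1, 'q':1, 'r':2
C (first-col start): C('$')=0, C('Q')=1, C('R')=3, C('p')=4, C('q')=5, C('r')=6
L[0]='R': occ=0, LF[0]=C('R')+0=3+0=3
L[1]='r': occ=0, LF[1]=C('r')+0=6+0=6
L[2]='Q': occ=0, LF[2]=C('Q')+0=1+0=1
L[3]='Q': occ=1, LF[3]=C('Q')+1=1+1=2
L[4]='$': occ=0, LF[4]=C('$')+0=0+0=0
L[5]='p': occ=0, LF[5]=C('p')+0=4+0=4
L[6]='r': occ=1, LF[6]=C('r')+1=6+1=7
L[7]='q': occ=0, LF[7]=C('q')+0=5+0=5

Answer: 3 6 1 2 0 4 7 5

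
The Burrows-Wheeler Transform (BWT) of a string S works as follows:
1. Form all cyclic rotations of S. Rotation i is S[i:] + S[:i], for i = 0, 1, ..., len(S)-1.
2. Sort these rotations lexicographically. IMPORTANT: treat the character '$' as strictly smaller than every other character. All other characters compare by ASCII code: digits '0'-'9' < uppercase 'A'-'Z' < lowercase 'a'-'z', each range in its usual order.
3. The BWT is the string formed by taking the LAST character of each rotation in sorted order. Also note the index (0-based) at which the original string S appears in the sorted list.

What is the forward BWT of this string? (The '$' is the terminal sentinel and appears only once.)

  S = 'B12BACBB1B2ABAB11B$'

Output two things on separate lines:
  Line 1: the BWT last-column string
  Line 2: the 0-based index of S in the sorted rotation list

All 19 rotations (rotation i = S[i:]+S[:i]):
  rot[0] = B12BACBB1B2ABAB11B$
  rot[1] = 12BACBB1B2ABAB11B$B
  rot[2] = 2BACBB1B2ABAB11B$B1
  rot[3] = BACBB1B2ABAB11B$B12
  rot[4] = ACBB1B2ABAB11B$B12B
  rot[5] = CBB1B2ABAB11B$B12BA
  rot[6] = BB1B2ABAB11B$B12BAC
  rot[7] = B1B2ABAB11B$B12BACB
  rot[8] = 1B2ABAB11B$B12BACBB
  rot[9] = B2ABAB11B$B12BACBB1
  rot[10] = 2ABAB11B$B12BACBB1B
  rot[11] = ABAB11B$B12BACBB1B2
  rot[12] = BAB11B$B12BACBB1B2A
  rot[13] = AB11B$B12BACBB1B2AB
  rot[14] = B11B$B12BACBB1B2ABA
  rot[15] = 11B$B12BACBB1B2ABAB
  rot[16] = 1B$B12BACBB1B2ABAB1
  rot[17] = B$B12BACBB1B2ABAB11
  rot[18] = $B12BACBB1B2ABAB11B
Sorted (with $ < everything):
  sorted[0] = $B12BACBB1B2ABAB11B  (last char: 'B')
  sorted[1] = 11B$B12BACBB1B2ABAB  (last char: 'B')
  sorted[2] = 12BACBB1B2ABAB11B$B  (last char: 'B')
  sorted[3] = 1B$B12BACBB1B2ABAB1  (last char: '1')
  sorted[4] = 1B2ABAB11B$B12BACBB  (last char: 'B')
  sorted[5] = 2ABAB11B$B12BACBB1B  (last char: 'B')
  sorted[6] = 2BACBB1B2ABAB11B$B1  (last char: '1')
  sorted[7] = AB11B$B12BACBB1B2AB  (last char: 'B')
  sorted[8] = ABAB11B$B12BACBB1B2  (last char: '2')
  sorted[9] = ACBB1B2ABAB11B$B12B  (last char: 'B')
  sorted[10] = B$B12BACBB1B2ABAB11  (last char: '1')
  sorted[11] = B11B$B12BACBB1B2ABA  (last char: 'A')
  sorted[12] = B12BACBB1B2ABAB11B$  (last char: '$')
  sorted[13] = B1B2ABAB11B$B12BACB  (last char: 'B')
  sorted[14] = B2ABAB11B$B12BACBB1  (last char: '1')
  sorted[15] = BAB11B$B12BACBB1B2A  (last char: 'A')
  sorted[16] = BACBB1B2ABAB11B$B12  (last char: '2')
  sorted[17] = BB1B2ABAB11B$B12BAC  (last char: 'C')
  sorted[18] = CBB1B2ABAB11B$B12BA  (last char: 'A')
Last column: BBB1BB1B2B1A$B1A2CA
Original string S is at sorted index 12

Answer: BBB1BB1B2B1A$B1A2CA
12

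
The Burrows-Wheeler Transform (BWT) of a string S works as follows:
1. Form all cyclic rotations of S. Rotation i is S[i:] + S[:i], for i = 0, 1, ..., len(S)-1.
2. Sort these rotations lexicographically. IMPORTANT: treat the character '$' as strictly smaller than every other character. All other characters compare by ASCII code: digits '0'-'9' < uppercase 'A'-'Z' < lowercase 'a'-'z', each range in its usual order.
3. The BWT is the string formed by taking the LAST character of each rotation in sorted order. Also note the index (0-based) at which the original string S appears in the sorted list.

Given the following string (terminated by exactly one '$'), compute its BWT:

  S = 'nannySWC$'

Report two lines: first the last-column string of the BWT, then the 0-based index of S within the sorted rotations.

All 9 rotations (rotation i = S[i:]+S[:i]):
  rot[0] = nannySWC$
  rot[1] = annySWC$n
  rot[2] = nnySWC$na
  rot[3] = nySWC$nan
  rot[4] = ySWC$nann
  rot[5] = SWC$nanny
  rot[6] = WC$nannyS
  rot[7] = C$nannySW
  rot[8] = $nannySWC
Sorted (with $ < everything):
  sorted[0] = $nannySWC  (last char: 'C')
  sorted[1] = C$nannySW  (last char: 'W')
  sorted[2] = SWC$nanny  (last char: 'y')
  sorted[3] = WC$nannyS  (last char: 'S')
  sorted[4] = annySWC$n  (last char: 'n')
  sorted[5] = nannySWC$  (last char: '$')
  sorted[6] = nnySWC$na  (last char: 'a')
  sorted[7] = nySWC$nan  (last char: 'n')
  sorted[8] = ySWC$nann  (last char: 'n')
Last column: CWySn$ann
Original string S is at sorted index 5

Answer: CWySn$ann
5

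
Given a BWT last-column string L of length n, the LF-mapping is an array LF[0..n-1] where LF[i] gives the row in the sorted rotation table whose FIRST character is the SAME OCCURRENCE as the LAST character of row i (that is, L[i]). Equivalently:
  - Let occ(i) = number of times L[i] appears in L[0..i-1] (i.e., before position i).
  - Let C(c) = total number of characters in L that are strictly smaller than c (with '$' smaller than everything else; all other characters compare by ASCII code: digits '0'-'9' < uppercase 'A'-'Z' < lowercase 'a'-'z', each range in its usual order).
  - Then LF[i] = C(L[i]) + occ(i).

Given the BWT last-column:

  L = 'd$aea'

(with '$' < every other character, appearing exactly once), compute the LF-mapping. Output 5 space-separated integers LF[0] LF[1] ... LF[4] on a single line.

Answer: 3 0 1 4 2

Derivation:
Char counts: '$':1, 'a':2, 'd':1, 'e':1
C (first-col start): C('$')=0, C('a')=1, C('d')=3, C('e')=4
L[0]='d': occ=0, LF[0]=C('d')+0=3+0=3
L[1]='$': occ=0, LF[1]=C('$')+0=0+0=0
L[2]='a': occ=0, LF[2]=C('a')+0=1+0=1
L[3]='e': occ=0, LF[3]=C('e')+0=4+0=4
L[4]='a': occ=1, LF[4]=C('a')+1=1+1=2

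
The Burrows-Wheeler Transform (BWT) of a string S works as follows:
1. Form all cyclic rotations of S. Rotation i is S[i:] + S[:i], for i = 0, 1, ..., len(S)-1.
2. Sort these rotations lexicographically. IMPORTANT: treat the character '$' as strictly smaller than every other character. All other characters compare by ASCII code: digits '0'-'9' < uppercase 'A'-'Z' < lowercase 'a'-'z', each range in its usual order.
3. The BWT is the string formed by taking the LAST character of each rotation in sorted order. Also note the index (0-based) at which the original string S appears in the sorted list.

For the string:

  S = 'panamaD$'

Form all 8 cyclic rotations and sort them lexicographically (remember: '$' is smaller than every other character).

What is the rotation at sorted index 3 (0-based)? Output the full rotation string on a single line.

Answer: amaD$pan

Derivation:
All 8 rotations (rotation i = S[i:]+S[:i]):
  rot[0] = panamaD$
  rot[1] = anamaD$p
  rot[2] = namaD$pa
  rot[3] = amaD$pan
  rot[4] = maD$pana
  rot[5] = aD$panam
  rot[6] = D$panama
  rot[7] = $panamaD
Sorted (with $ < everything):
  sorted[0] = $panamaD
  sorted[1] = D$panama
  sorted[2] = aD$panam
  sorted[3] = amaD$pan
  sorted[4] = anamaD$p
  sorted[5] = maD$pana
  sorted[6] = namaD$pa
  sorted[7] = panamaD$
sorted[3] = amaD$pan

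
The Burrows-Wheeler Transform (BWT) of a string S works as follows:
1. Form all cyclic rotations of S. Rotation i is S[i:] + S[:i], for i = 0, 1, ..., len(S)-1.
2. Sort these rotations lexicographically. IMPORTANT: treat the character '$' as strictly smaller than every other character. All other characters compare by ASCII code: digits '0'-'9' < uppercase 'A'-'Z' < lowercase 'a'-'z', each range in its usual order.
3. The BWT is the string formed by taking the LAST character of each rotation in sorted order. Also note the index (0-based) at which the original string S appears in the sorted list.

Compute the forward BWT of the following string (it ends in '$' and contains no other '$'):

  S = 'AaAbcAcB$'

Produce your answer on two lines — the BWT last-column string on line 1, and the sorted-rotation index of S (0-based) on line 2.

All 9 rotations (rotation i = S[i:]+S[:i]):
  rot[0] = AaAbcAcB$
  rot[1] = aAbcAcB$A
  rot[2] = AbcAcB$Aa
  rot[3] = bcAcB$AaA
  rot[4] = cAcB$AaAb
  rot[5] = AcB$AaAbc
  rot[6] = cB$AaAbcA
  rot[7] = B$AaAbcAc
  rot[8] = $AaAbcAcB
Sorted (with $ < everything):
  sorted[0] = $AaAbcAcB  (last char: 'B')
  sorted[1] = AaAbcAcB$  (last char: '$')
  sorted[2] = AbcAcB$Aa  (last char: 'a')
  sorted[3] = AcB$AaAbc  (last char: 'c')
  sorted[4] = B$AaAbcAc  (last char: 'c')
  sorted[5] = aAbcAcB$A  (last char: 'A')
  sorted[6] = bcAcB$AaA  (last char: 'A')
  sorted[7] = cAcB$AaAb  (last char: 'b')
  sorted[8] = cB$AaAbcA  (last char: 'A')
Last column: B$accAAbA
Original string S is at sorted index 1

Answer: B$accAAbA
1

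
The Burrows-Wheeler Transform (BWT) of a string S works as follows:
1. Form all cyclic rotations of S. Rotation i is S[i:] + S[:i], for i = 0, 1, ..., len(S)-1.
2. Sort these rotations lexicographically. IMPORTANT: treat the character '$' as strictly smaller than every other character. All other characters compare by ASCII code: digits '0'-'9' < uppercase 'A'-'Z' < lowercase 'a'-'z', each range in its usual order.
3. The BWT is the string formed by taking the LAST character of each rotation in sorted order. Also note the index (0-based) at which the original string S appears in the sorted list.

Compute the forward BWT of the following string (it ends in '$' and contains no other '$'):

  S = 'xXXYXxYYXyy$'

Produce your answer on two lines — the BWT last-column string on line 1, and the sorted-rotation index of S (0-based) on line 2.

All 12 rotations (rotation i = S[i:]+S[:i]):
  rot[0] = xXXYXxYYXyy$
  rot[1] = XXYXxYYXyy$x
  rot[2] = XYXxYYXyy$xX
  rot[3] = YXxYYXyy$xXX
  rot[4] = XxYYXyy$xXXY
  rot[5] = xYYXyy$xXXYX
  rot[6] = YYXyy$xXXYXx
  rot[7] = YXyy$xXXYXxY
  rot[8] = Xyy$xXXYXxYY
  rot[9] = yy$xXXYXxYYX
  rot[10] = y$xXXYXxYYXy
  rot[11] = $xXXYXxYYXyy
Sorted (with $ < everything):
  sorted[0] = $xXXYXxYYXyy  (last char: 'y')
  sorted[1] = XXYXxYYXyy$x  (last char: 'x')
  sorted[2] = XYXxYYXyy$xX  (last char: 'X')
  sorted[3] = XxYYXyy$xXXY  (last char: 'Y')
  sorted[4] = Xyy$xXXYXxYY  (last char: 'Y')
  sorted[5] = YXxYYXyy$xXX  (last char: 'X')
  sorted[6] = YXyy$xXXYXxY  (last char: 'Y')
  sorted[7] = YYXyy$xXXYXx  (last char: 'x')
  sorted[8] = xXXYXxYYXyy$  (last char: '$')
  sorted[9] = xYYXyy$xXXYX  (last char: 'X')
  sorted[10] = y$xXXYXxYYXy  (last char: 'y')
  sorted[11] = yy$xXXYXxYYX  (last char: 'X')
Last column: yxXYYXYx$XyX
Original string S is at sorted index 8

Answer: yxXYYXYx$XyX
8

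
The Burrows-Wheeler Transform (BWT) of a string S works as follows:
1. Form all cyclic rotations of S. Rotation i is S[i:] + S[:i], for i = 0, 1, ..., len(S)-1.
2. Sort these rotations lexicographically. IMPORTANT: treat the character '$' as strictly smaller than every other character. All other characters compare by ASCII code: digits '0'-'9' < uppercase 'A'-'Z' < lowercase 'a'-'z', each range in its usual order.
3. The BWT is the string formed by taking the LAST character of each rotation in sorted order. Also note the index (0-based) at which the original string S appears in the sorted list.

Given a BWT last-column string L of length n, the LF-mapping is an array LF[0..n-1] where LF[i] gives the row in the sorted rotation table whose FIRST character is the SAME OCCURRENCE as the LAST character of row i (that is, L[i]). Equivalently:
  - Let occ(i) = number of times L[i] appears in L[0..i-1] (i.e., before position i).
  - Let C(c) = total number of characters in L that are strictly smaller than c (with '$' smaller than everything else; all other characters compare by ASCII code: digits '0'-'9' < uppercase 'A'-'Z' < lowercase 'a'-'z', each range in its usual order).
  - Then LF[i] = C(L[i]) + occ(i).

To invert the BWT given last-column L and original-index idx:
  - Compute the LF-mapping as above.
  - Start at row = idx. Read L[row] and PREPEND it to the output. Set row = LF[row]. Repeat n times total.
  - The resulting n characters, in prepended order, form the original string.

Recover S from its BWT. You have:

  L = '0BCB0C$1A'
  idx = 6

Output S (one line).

LF mapping: 1 5 7 6 2 8 0 3 4
Walk LF starting at row 6, prepending L[row]:
  step 1: row=6, L[6]='$', prepend. Next row=LF[6]=0
  step 2: row=0, L[0]='0', prepend. Next row=LF[0]=1
  step 3: row=1, L[1]='B', prepend. Next row=LF[1]=5
  step 4: row=5, L[5]='C', prepend. Next row=LF[5]=8
  step 5: row=8, L[8]='A', prepend. Next row=LF[8]=4
  step 6: row=4, L[4]='0', prepend. Next row=LF[4]=2
  step 7: row=2, L[2]='C', prepend. Next row=LF[2]=7
  step 8: row=7, L[7]='1', prepend. Next row=LF[7]=3
  step 9: row=3, L[3]='B', prepend. Next row=LF[3]=6
Reversed output: B1C0ACB0$

Answer: B1C0ACB0$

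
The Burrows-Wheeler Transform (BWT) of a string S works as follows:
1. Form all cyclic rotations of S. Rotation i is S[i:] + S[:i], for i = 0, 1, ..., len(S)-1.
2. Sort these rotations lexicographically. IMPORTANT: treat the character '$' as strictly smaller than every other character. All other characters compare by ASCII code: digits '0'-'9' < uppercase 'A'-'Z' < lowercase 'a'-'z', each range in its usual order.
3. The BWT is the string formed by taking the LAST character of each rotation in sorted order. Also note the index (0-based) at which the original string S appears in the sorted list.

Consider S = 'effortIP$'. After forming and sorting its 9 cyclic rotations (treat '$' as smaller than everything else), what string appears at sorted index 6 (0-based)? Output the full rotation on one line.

All 9 rotations (rotation i = S[i:]+S[:i]):
  rot[0] = effortIP$
  rot[1] = ffortIP$e
  rot[2] = fortIP$ef
  rot[3] = ortIP$eff
  rot[4] = rtIP$effo
  rot[5] = tIP$effor
  rot[6] = IP$effort
  rot[7] = P$effortI
  rot[8] = $effortIP
Sorted (with $ < everything):
  sorted[0] = $effortIP
  sorted[1] = IP$effort
  sorted[2] = P$effortI
  sorted[3] = effortIP$
  sorted[4] = ffortIP$e
  sorted[5] = fortIP$ef
  sorted[6] = ortIP$eff
  sorted[7] = rtIP$effo
  sorted[8] = tIP$effor
sorted[6] = ortIP$eff

Answer: ortIP$eff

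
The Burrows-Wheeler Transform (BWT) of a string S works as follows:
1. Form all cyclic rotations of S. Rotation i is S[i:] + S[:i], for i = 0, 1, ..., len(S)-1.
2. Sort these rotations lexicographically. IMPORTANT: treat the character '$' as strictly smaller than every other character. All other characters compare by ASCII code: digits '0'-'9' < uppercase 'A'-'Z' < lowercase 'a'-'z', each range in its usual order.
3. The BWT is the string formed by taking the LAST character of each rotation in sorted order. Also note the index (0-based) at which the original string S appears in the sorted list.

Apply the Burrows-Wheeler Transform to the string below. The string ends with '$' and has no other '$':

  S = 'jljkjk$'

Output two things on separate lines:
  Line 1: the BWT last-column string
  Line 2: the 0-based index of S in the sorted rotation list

All 7 rotations (rotation i = S[i:]+S[:i]):
  rot[0] = jljkjk$
  rot[1] = ljkjk$j
  rot[2] = jkjk$jl
  rot[3] = kjk$jlj
  rot[4] = jk$jljk
  rot[5] = k$jljkj
  rot[6] = $jljkjk
Sorted (with $ < everything):
  sorted[0] = $jljkjk  (last char: 'k')
  sorted[1] = jk$jljk  (last char: 'k')
  sorted[2] = jkjk$jl  (last char: 'l')
  sorted[3] = jljkjk$  (last char: '$')
  sorted[4] = k$jljkj  (last char: 'j')
  sorted[5] = kjk$jlj  (last char: 'j')
  sorted[6] = ljkjk$j  (last char: 'j')
Last column: kkl$jjj
Original string S is at sorted index 3

Answer: kkl$jjj
3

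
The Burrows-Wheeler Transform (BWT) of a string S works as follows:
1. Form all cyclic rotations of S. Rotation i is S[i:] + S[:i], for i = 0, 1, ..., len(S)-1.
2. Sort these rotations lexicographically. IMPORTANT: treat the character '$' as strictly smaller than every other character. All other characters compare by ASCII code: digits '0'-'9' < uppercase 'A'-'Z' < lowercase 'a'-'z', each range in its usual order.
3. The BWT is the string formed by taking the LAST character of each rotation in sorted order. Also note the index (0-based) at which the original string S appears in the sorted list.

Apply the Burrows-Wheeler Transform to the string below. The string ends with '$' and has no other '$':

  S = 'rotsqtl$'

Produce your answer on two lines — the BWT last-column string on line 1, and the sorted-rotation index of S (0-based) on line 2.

Answer: ltrs$tqo
4

Derivation:
All 8 rotations (rotation i = S[i:]+S[:i]):
  rot[0] = rotsqtl$
  rot[1] = otsqtl$r
  rot[2] = tsqtl$ro
  rot[3] = sqtl$rot
  rot[4] = qtl$rots
  rot[5] = tl$rotsq
  rot[6] = l$rotsqt
  rot[7] = $rotsqtl
Sorted (with $ < everything):
  sorted[0] = $rotsqtl  (last char: 'l')
  sorted[1] = l$rotsqt  (last char: 't')
  sorted[2] = otsqtl$r  (last char: 'r')
  sorted[3] = qtl$rots  (last char: 's')
  sorted[4] = rotsqtl$  (last char: '$')
  sorted[5] = sqtl$rot  (last char: 't')
  sorted[6] = tl$rotsq  (last char: 'q')
  sorted[7] = tsqtl$ro  (last char: 'o')
Last column: ltrs$tqo
Original string S is at sorted index 4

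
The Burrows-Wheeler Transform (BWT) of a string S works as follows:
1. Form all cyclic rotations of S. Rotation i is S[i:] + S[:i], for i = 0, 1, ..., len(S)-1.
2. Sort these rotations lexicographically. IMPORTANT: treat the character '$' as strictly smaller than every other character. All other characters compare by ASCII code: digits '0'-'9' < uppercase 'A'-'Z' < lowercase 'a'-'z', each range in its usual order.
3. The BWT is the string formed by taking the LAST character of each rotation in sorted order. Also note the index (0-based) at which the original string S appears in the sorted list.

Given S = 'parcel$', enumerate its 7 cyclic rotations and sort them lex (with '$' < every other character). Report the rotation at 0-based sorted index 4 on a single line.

Answer: l$parce

Derivation:
All 7 rotations (rotation i = S[i:]+S[:i]):
  rot[0] = parcel$
  rot[1] = arcel$p
  rot[2] = rcel$pa
  rot[3] = cel$par
  rot[4] = el$parc
  rot[5] = l$parce
  rot[6] = $parcel
Sorted (with $ < everything):
  sorted[0] = $parcel
  sorted[1] = arcel$p
  sorted[2] = cel$par
  sorted[3] = el$parc
  sorted[4] = l$parce
  sorted[5] = parcel$
  sorted[6] = rcel$pa
sorted[4] = l$parce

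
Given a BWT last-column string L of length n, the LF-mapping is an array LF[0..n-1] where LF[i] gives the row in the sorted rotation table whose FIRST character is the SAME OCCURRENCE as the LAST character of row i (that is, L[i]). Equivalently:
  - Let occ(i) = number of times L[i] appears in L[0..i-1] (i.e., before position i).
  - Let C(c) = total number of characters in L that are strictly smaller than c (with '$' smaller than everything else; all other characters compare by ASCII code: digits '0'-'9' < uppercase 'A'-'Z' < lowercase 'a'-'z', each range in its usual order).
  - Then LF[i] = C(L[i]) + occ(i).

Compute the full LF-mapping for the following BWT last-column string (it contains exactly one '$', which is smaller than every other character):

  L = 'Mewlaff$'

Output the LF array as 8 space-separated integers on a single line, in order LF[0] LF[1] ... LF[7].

Answer: 1 3 7 6 2 4 5 0

Derivation:
Char counts: '$':1, 'M':1, 'a':1, 'e':1, 'f':2, 'l':1, 'w':1
C (first-col start): C('$')=0, C('M')=1, C('a')=2, C('e')=3, C('f')=4, C('l')=6, C('w')=7
L[0]='M': occ=0, LF[0]=C('M')+0=1+0=1
L[1]='e': occ=0, LF[1]=C('e')+0=3+0=3
L[2]='w': occ=0, LF[2]=C('w')+0=7+0=7
L[3]='l': occ=0, LF[3]=C('l')+0=6+0=6
L[4]='a': occ=0, LF[4]=C('a')+0=2+0=2
L[5]='f': occ=0, LF[5]=C('f')+0=4+0=4
L[6]='f': occ=1, LF[6]=C('f')+1=4+1=5
L[7]='$': occ=0, LF[7]=C('$')+0=0+0=0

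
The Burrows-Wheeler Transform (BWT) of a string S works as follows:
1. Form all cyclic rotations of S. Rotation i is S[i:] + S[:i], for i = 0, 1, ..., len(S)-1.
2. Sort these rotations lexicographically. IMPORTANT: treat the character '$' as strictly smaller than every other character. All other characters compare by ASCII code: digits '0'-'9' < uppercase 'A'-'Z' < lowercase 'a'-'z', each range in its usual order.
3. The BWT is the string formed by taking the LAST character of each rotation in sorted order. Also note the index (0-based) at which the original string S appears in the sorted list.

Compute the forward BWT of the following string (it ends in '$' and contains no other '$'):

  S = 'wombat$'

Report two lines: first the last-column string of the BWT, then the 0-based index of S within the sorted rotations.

All 7 rotations (rotation i = S[i:]+S[:i]):
  rot[0] = wombat$
  rot[1] = ombat$w
  rot[2] = mbat$wo
  rot[3] = bat$wom
  rot[4] = at$womb
  rot[5] = t$womba
  rot[6] = $wombat
Sorted (with $ < everything):
  sorted[0] = $wombat  (last char: 't')
  sorted[1] = at$womb  (last char: 'b')
  sorted[2] = bat$wom  (last char: 'm')
  sorted[3] = mbat$wo  (last char: 'o')
  sorted[4] = ombat$w  (last char: 'w')
  sorted[5] = t$womba  (last char: 'a')
  sorted[6] = wombat$  (last char: '$')
Last column: tbmowa$
Original string S is at sorted index 6

Answer: tbmowa$
6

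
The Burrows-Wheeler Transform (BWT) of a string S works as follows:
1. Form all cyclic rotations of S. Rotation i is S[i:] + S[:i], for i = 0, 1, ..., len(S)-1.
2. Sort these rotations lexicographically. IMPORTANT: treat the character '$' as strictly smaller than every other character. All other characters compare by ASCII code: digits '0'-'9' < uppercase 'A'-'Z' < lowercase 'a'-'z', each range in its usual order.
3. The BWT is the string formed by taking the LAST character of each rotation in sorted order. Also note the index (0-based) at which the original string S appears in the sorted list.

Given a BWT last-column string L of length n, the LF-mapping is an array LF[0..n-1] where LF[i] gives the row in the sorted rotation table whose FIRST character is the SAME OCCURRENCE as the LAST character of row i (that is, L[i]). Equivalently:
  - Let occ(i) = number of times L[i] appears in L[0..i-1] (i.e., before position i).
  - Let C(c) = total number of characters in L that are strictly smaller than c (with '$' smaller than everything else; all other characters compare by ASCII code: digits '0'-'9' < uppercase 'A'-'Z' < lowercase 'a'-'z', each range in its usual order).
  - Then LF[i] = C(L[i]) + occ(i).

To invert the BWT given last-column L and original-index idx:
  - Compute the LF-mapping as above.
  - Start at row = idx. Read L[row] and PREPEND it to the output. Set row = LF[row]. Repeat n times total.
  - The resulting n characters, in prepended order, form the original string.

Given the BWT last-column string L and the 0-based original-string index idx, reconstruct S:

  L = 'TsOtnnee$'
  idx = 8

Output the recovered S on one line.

LF mapping: 2 7 1 8 5 6 3 4 0
Walk LF starting at row 8, prepending L[row]:
  step 1: row=8, L[8]='$', prepend. Next row=LF[8]=0
  step 2: row=0, L[0]='T', prepend. Next row=LF[0]=2
  step 3: row=2, L[2]='O', prepend. Next row=LF[2]=1
  step 4: row=1, L[1]='s', prepend. Next row=LF[1]=7
  step 5: row=7, L[7]='e', prepend. Next row=LF[7]=4
  step 6: row=4, L[4]='n', prepend. Next row=LF[4]=5
  step 7: row=5, L[5]='n', prepend. Next row=LF[5]=6
  step 8: row=6, L[6]='e', prepend. Next row=LF[6]=3
  step 9: row=3, L[3]='t', prepend. Next row=LF[3]=8
Reversed output: tennesOT$

Answer: tennesOT$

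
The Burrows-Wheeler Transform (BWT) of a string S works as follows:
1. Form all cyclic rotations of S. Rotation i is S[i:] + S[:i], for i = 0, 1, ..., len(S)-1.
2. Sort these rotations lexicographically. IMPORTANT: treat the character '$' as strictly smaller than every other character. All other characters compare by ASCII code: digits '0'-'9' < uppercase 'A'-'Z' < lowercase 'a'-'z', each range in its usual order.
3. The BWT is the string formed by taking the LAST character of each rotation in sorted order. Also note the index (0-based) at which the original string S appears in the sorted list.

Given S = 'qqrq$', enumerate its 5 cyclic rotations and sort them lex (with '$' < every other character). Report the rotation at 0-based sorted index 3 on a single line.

Answer: qrq$q

Derivation:
All 5 rotations (rotation i = S[i:]+S[:i]):
  rot[0] = qqrq$
  rot[1] = qrq$q
  rot[2] = rq$qq
  rot[3] = q$qqr
  rot[4] = $qqrq
Sorted (with $ < everything):
  sorted[0] = $qqrq
  sorted[1] = q$qqr
  sorted[2] = qqrq$
  sorted[3] = qrq$q
  sorted[4] = rq$qq
sorted[3] = qrq$q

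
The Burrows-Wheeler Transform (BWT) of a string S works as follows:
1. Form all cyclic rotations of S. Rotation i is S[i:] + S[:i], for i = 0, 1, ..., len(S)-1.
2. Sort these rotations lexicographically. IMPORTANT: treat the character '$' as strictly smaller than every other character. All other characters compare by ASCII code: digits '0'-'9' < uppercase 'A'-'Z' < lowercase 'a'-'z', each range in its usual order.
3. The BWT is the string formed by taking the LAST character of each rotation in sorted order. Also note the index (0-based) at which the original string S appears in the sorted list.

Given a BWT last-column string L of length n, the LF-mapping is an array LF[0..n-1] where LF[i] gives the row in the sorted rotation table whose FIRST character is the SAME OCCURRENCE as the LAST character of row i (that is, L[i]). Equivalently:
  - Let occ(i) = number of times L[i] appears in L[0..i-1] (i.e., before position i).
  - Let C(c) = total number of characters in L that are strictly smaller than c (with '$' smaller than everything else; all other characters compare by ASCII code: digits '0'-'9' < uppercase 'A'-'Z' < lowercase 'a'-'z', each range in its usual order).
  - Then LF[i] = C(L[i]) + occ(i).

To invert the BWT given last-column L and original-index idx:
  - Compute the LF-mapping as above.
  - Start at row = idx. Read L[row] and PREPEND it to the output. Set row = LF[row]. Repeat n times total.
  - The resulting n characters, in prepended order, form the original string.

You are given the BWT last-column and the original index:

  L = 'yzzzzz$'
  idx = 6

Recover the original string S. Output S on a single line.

LF mapping: 1 2 3 4 5 6 0
Walk LF starting at row 6, prepending L[row]:
  step 1: row=6, L[6]='$', prepend. Next row=LF[6]=0
  step 2: row=0, L[0]='y', prepend. Next row=LF[0]=1
  step 3: row=1, L[1]='z', prepend. Next row=LF[1]=2
  step 4: row=2, L[2]='z', prepend. Next row=LF[2]=3
  step 5: row=3, L[3]='z', prepend. Next row=LF[3]=4
  step 6: row=4, L[4]='z', prepend. Next row=LF[4]=5
  step 7: row=5, L[5]='z', prepend. Next row=LF[5]=6
Reversed output: zzzzzy$

Answer: zzzzzy$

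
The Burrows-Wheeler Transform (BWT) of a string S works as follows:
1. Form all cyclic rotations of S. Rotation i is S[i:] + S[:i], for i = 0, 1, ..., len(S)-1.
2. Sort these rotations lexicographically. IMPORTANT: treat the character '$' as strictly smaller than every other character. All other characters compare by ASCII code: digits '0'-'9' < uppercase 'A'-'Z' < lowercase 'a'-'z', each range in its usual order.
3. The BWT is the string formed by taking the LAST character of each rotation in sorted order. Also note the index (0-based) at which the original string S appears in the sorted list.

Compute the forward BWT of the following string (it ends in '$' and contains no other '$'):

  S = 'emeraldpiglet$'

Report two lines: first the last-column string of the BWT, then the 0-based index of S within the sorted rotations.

All 14 rotations (rotation i = S[i:]+S[:i]):
  rot[0] = emeraldpiglet$
  rot[1] = meraldpiglet$e
  rot[2] = eraldpiglet$em
  rot[3] = raldpiglet$eme
  rot[4] = aldpiglet$emer
  rot[5] = ldpiglet$emera
  rot[6] = dpiglet$emeral
  rot[7] = piglet$emerald
  rot[8] = iglet$emeraldp
  rot[9] = glet$emeraldpi
  rot[10] = let$emeraldpig
  rot[11] = et$emeraldpigl
  rot[12] = t$emeraldpigle
  rot[13] = $emeraldpiglet
Sorted (with $ < everything):
  sorted[0] = $emeraldpiglet  (last char: 't')
  sorted[1] = aldpiglet$emer  (last char: 'r')
  sorted[2] = dpiglet$emeral  (last char: 'l')
  sorted[3] = emeraldpiglet$  (last char: '$')
  sorted[4] = eraldpiglet$em  (last char: 'm')
  sorted[5] = et$emeraldpigl  (last char: 'l')
  sorted[6] = glet$emeraldpi  (last char: 'i')
  sorted[7] = iglet$emeraldp  (last char: 'p')
  sorted[8] = ldpiglet$emera  (last char: 'a')
  sorted[9] = let$emeraldpig  (last char: 'g')
  sorted[10] = meraldpiglet$e  (last char: 'e')
  sorted[11] = piglet$emerald  (last char: 'd')
  sorted[12] = raldpiglet$eme  (last char: 'e')
  sorted[13] = t$emeraldpigle  (last char: 'e')
Last column: trl$mlipagedee
Original string S is at sorted index 3

Answer: trl$mlipagedee
3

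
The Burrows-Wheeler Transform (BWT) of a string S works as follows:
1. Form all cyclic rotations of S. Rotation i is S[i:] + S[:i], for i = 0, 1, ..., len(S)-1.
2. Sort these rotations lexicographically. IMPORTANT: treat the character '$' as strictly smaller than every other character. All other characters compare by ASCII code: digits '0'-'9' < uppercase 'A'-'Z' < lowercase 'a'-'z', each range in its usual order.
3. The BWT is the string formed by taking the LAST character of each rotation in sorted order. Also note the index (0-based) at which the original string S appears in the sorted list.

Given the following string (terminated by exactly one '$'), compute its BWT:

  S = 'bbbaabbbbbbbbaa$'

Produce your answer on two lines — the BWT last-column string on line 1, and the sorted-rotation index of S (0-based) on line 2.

Answer: aabbabbbbb$bbbba
10

Derivation:
All 16 rotations (rotation i = S[i:]+S[:i]):
  rot[0] = bbbaabbbbbbbbaa$
  rot[1] = bbaabbbbbbbbaa$b
  rot[2] = baabbbbbbbbaa$bb
  rot[3] = aabbbbbbbbaa$bbb
  rot[4] = abbbbbbbbaa$bbba
  rot[5] = bbbbbbbbaa$bbbaa
  rot[6] = bbbbbbbaa$bbbaab
  rot[7] = bbbbbbaa$bbbaabb
  rot[8] = bbbbbaa$bbbaabbb
  rot[9] = bbbbaa$bbbaabbbb
  rot[10] = bbbaa$bbbaabbbbb
  rot[11] = bbaa$bbbaabbbbbb
  rot[12] = baa$bbbaabbbbbbb
  rot[13] = aa$bbbaabbbbbbbb
  rot[14] = a$bbbaabbbbbbbba
  rot[15] = $bbbaabbbbbbbbaa
Sorted (with $ < everything):
  sorted[0] = $bbbaabbbbbbbbaa  (last char: 'a')
  sorted[1] = a$bbbaabbbbbbbba  (last char: 'a')
  sorted[2] = aa$bbbaabbbbbbbb  (last char: 'b')
  sorted[3] = aabbbbbbbbaa$bbb  (last char: 'b')
  sorted[4] = abbbbbbbbaa$bbba  (last char: 'a')
  sorted[5] = baa$bbbaabbbbbbb  (last char: 'b')
  sorted[6] = baabbbbbbbbaa$bb  (last char: 'b')
  sorted[7] = bbaa$bbbaabbbbbb  (last char: 'b')
  sorted[8] = bbaabbbbbbbbaa$b  (last char: 'b')
  sorted[9] = bbbaa$bbbaabbbbb  (last char: 'b')
  sorted[10] = bbbaabbbbbbbbaa$  (last char: '$')
  sorted[11] = bbbbaa$bbbaabbbb  (last char: 'b')
  sorted[12] = bbbbbaa$bbbaabbb  (last char: 'b')
  sorted[13] = bbbbbbaa$bbbaabb  (last char: 'b')
  sorted[14] = bbbbbbbaa$bbbaab  (last char: 'b')
  sorted[15] = bbbbbbbbaa$bbbaa  (last char: 'a')
Last column: aabbabbbbb$bbbba
Original string S is at sorted index 10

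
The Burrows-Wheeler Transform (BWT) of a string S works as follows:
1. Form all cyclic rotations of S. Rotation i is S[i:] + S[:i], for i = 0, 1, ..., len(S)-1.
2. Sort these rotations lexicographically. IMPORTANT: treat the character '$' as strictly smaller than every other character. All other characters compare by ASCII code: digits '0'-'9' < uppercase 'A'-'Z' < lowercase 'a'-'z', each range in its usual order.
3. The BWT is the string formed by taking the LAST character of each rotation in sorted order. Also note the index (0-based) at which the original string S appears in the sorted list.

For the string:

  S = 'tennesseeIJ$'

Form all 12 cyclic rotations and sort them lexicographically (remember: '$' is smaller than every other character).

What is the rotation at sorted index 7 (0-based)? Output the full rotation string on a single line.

All 12 rotations (rotation i = S[i:]+S[:i]):
  rot[0] = tennesseeIJ$
  rot[1] = ennesseeIJ$t
  rot[2] = nnesseeIJ$te
  rot[3] = nesseeIJ$ten
  rot[4] = esseeIJ$tenn
  rot[5] = sseeIJ$tenne
  rot[6] = seeIJ$tennes
  rot[7] = eeIJ$tenness
  rot[8] = eIJ$tennesse
  rot[9] = IJ$tennessee
  rot[10] = J$tennesseeI
  rot[11] = $tennesseeIJ
Sorted (with $ < everything):
  sorted[0] = $tennesseeIJ
  sorted[1] = IJ$tennessee
  sorted[2] = J$tennesseeI
  sorted[3] = eIJ$tennesse
  sorted[4] = eeIJ$tenness
  sorted[5] = ennesseeIJ$t
  sorted[6] = esseeIJ$tenn
  sorted[7] = nesseeIJ$ten
  sorted[8] = nnesseeIJ$te
  sorted[9] = seeIJ$tennes
  sorted[10] = sseeIJ$tenne
  sorted[11] = tennesseeIJ$
sorted[7] = nesseeIJ$ten

Answer: nesseeIJ$ten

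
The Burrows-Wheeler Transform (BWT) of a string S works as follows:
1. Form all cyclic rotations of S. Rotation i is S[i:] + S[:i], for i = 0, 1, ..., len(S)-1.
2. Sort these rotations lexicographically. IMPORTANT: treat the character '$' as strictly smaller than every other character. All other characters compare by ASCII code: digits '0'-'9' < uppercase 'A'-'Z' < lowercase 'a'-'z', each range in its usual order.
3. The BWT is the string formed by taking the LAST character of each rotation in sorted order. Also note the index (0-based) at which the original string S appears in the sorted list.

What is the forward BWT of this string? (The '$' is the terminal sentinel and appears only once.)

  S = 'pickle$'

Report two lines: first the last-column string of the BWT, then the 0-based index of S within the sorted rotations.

All 7 rotations (rotation i = S[i:]+S[:i]):
  rot[0] = pickle$
  rot[1] = ickle$p
  rot[2] = ckle$pi
  rot[3] = kle$pic
  rot[4] = le$pick
  rot[5] = e$pickl
  rot[6] = $pickle
Sorted (with $ < everything):
  sorted[0] = $pickle  (last char: 'e')
  sorted[1] = ckle$pi  (last char: 'i')
  sorted[2] = e$pickl  (last char: 'l')
  sorted[3] = ickle$p  (last char: 'p')
  sorted[4] = kle$pic  (last char: 'c')
  sorted[5] = le$pick  (last char: 'k')
  sorted[6] = pickle$  (last char: '$')
Last column: eilpck$
Original string S is at sorted index 6

Answer: eilpck$
6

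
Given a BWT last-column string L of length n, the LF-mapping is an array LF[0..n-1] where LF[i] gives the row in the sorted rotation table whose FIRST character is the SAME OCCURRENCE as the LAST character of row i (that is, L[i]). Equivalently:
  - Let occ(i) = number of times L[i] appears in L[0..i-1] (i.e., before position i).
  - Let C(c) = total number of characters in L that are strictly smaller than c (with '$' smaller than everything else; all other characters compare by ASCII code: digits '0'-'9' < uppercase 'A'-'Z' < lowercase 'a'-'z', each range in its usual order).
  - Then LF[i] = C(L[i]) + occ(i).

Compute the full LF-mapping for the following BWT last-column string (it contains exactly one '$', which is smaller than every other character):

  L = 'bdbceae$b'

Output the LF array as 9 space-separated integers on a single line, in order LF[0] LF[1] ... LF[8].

Char counts: '$':1, 'a':1, 'b':3, 'c':1, 'd':1, 'e':2
C (first-col start): C('$')=0, C('a')=1, C('b')=2, C('c')=5, C('d')=6, C('e')=7
L[0]='b': occ=0, LF[0]=C('b')+0=2+0=2
L[1]='d': occ=0, LF[1]=C('d')+0=6+0=6
L[2]='b': occ=1, LF[2]=C('b')+1=2+1=3
L[3]='c': occ=0, LF[3]=C('c')+0=5+0=5
L[4]='e': occ=0, LF[4]=C('e')+0=7+0=7
L[5]='a': occ=0, LF[5]=C('a')+0=1+0=1
L[6]='e': occ=1, LF[6]=C('e')+1=7+1=8
L[7]='$': occ=0, LF[7]=C('$')+0=0+0=0
L[8]='b': occ=2, LF[8]=C('b')+2=2+2=4

Answer: 2 6 3 5 7 1 8 0 4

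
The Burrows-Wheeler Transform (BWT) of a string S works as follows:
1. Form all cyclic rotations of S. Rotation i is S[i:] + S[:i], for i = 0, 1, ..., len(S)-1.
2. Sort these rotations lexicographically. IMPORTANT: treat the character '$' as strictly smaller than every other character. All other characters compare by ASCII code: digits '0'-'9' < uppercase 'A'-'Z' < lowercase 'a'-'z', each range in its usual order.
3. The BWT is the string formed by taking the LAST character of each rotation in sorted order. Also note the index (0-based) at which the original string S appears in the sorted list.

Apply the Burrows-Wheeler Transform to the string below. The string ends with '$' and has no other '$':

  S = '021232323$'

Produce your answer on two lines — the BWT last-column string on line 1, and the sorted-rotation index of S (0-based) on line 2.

Answer: 3$20331222
1

Derivation:
All 10 rotations (rotation i = S[i:]+S[:i]):
  rot[0] = 021232323$
  rot[1] = 21232323$0
  rot[2] = 1232323$02
  rot[3] = 232323$021
  rot[4] = 32323$0212
  rot[5] = 2323$02123
  rot[6] = 323$021232
  rot[7] = 23$0212323
  rot[8] = 3$02123232
  rot[9] = $021232323
Sorted (with $ < everything):
  sorted[0] = $021232323  (last char: '3')
  sorted[1] = 021232323$  (last char: '$')
  sorted[2] = 1232323$02  (last char: '2')
  sorted[3] = 21232323$0  (last char: '0')
  sorted[4] = 23$0212323  (last char: '3')
  sorted[5] = 2323$02123  (last char: '3')
  sorted[6] = 232323$021  (last char: '1')
  sorted[7] = 3$02123232  (last char: '2')
  sorted[8] = 323$021232  (last char: '2')
  sorted[9] = 32323$0212  (last char: '2')
Last column: 3$20331222
Original string S is at sorted index 1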